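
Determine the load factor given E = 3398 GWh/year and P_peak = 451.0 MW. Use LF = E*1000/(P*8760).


LF = 3398 * 1000 / (451.0 * 8760) = 0.8601


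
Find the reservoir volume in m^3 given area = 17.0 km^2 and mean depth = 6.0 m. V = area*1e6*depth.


V = 17.0 * 1e6 * 6.0 = 1.0200e+08 m^3


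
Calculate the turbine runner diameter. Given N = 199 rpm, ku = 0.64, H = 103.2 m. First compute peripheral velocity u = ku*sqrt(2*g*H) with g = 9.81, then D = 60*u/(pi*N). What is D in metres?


u = 0.64 * sqrt(2*9.81*103.2) = 28.7985 m/s
D = 60 * 28.7985 / (pi * 199) = 2.7639 m


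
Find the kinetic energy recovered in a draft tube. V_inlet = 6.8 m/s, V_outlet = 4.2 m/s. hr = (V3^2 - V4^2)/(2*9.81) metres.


hr = (6.8^2 - 4.2^2) / (2*9.81) = 1.4577 m


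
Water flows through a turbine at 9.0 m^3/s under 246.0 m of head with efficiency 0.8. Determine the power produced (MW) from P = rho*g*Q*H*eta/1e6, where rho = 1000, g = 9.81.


P = 1000 * 9.81 * 9.0 * 246.0 * 0.8 / 1e6 = 17.3755 MW


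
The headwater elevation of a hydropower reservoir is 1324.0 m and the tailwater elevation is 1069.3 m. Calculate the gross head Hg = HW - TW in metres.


Hg = 1324.0 - 1069.3 = 254.7000 m


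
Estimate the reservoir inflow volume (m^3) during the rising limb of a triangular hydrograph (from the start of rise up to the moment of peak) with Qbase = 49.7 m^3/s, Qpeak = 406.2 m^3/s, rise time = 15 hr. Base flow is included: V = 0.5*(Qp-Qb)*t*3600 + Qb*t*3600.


V = 0.5*(406.2 - 49.7)*15*3600 + 49.7*15*3600 = 1.2309e+07 m^3


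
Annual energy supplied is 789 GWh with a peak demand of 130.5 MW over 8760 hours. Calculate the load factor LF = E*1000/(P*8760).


LF = 789 * 1000 / (130.5 * 8760) = 0.6902


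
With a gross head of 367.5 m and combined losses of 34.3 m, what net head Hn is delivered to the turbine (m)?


Hn = 367.5 - 34.3 = 333.2000 m


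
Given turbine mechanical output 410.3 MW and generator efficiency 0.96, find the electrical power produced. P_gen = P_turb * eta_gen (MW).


P_gen = 410.3 * 0.96 = 393.8880 MW


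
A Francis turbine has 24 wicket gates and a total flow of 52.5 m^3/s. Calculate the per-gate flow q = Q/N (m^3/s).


q = 52.5 / 24 = 2.1875 m^3/s


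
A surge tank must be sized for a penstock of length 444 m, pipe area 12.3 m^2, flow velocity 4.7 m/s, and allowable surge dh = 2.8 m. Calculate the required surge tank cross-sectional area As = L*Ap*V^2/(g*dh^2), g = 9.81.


As = 444 * 12.3 * 4.7^2 / (9.81 * 2.8^2) = 1568.5513 m^2


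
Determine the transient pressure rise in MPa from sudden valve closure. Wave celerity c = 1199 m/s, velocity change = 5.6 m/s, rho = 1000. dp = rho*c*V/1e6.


dp = 1000 * 1199 * 5.6 / 1e6 = 6.7144 MPa


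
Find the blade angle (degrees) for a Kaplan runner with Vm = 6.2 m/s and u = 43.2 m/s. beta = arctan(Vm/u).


beta = arctan(6.2 / 43.2) = 8.1672 degrees


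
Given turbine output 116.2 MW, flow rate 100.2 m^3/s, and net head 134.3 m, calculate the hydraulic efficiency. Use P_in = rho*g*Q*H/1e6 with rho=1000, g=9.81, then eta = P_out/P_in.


P_in = 1000 * 9.81 * 100.2 * 134.3 / 1e6 = 132.0118 MW
eta = 116.2 / 132.0118 = 0.8802


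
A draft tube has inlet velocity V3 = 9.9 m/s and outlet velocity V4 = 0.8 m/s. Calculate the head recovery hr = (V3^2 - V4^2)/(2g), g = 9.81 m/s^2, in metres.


hr = (9.9^2 - 0.8^2) / (2*9.81) = 4.9628 m


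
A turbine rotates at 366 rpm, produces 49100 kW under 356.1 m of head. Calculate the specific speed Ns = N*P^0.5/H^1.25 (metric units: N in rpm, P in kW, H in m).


Ns = 366 * 49100^0.5 / 356.1^1.25 = 52.4272


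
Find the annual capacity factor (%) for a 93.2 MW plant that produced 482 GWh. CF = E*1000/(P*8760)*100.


CF = 482 * 1000 / (93.2 * 8760) * 100 = 59.0374 %


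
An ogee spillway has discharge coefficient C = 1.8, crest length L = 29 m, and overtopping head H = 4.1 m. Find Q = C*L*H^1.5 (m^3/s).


Q = 1.8 * 29 * 4.1^1.5 = 433.3575 m^3/s


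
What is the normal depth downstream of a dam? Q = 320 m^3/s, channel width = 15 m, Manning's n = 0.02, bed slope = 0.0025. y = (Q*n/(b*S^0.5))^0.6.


y = (320 * 0.02 / (15 * 0.0025^0.5))^0.6 = 3.6197 m


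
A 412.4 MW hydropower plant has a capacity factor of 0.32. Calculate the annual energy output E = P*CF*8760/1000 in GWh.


E = 412.4 * 0.32 * 8760 / 1000 = 1156.0397 GWh


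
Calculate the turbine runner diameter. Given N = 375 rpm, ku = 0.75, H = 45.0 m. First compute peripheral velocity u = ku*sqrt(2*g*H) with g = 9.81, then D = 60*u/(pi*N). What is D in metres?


u = 0.75 * sqrt(2*9.81*45.0) = 22.2852 m/s
D = 60 * 22.2852 / (pi * 375) = 1.1350 m


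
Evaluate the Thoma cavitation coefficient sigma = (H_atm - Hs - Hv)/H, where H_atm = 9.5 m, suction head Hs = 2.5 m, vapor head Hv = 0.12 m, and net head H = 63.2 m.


sigma = (9.5 - 2.5 - 0.12) / 63.2 = 0.1089


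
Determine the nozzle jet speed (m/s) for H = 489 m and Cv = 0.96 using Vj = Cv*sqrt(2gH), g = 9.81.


Vj = 0.96 * sqrt(2*9.81*489) = 94.0319 m/s


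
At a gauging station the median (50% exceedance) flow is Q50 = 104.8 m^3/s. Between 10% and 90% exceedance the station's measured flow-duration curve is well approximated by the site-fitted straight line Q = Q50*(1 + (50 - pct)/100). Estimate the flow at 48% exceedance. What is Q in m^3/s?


Q = 104.8 * (1 + (50 - 48)/100) = 106.8960 m^3/s


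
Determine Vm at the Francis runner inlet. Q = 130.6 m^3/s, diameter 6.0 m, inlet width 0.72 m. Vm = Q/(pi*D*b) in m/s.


Vm = 130.6 / (pi * 6.0 * 0.72) = 9.6230 m/s


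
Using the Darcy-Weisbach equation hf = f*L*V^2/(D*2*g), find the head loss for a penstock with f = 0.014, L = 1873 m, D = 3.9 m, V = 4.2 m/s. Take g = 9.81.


hf = 0.014 * 1873 * 4.2^2 / (3.9 * 2 * 9.81) = 6.0451 m


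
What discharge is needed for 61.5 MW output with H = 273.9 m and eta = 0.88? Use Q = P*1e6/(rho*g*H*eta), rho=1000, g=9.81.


Q = 61.5 * 1e6 / (1000 * 9.81 * 273.9 * 0.88) = 26.0095 m^3/s


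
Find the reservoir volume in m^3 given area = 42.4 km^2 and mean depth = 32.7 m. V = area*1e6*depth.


V = 42.4 * 1e6 * 32.7 = 1.3865e+09 m^3


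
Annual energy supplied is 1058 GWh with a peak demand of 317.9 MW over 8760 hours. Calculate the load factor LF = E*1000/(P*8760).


LF = 1058 * 1000 / (317.9 * 8760) = 0.3799


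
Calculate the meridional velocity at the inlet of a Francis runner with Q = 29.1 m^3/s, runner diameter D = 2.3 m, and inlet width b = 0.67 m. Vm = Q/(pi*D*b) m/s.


Vm = 29.1 / (pi * 2.3 * 0.67) = 6.0109 m/s


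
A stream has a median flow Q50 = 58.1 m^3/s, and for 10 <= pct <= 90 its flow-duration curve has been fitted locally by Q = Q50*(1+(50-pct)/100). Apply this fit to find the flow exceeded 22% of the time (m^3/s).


Q = 58.1 * (1 + (50 - 22)/100) = 74.3680 m^3/s


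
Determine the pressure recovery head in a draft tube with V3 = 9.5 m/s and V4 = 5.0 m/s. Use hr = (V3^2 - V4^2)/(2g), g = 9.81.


hr = (9.5^2 - 5.0^2) / (2*9.81) = 3.3257 m


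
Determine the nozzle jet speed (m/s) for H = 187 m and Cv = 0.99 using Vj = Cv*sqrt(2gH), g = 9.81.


Vj = 0.99 * sqrt(2*9.81*187) = 59.9661 m/s


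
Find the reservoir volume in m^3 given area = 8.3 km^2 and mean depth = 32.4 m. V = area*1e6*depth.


V = 8.3 * 1e6 * 32.4 = 2.6892e+08 m^3


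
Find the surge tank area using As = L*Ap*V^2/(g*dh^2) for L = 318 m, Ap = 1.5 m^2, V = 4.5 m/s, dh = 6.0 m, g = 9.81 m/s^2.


As = 318 * 1.5 * 4.5^2 / (9.81 * 6.0^2) = 27.3509 m^2


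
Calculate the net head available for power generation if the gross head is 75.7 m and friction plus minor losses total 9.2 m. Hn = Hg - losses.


Hn = 75.7 - 9.2 = 66.5000 m


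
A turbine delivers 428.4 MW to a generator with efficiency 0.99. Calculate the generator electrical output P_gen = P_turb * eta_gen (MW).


P_gen = 428.4 * 0.99 = 424.1160 MW


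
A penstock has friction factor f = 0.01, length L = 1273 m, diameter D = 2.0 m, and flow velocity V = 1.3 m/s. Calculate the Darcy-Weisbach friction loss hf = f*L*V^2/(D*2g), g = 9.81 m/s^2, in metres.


hf = 0.01 * 1273 * 1.3^2 / (2.0 * 2 * 9.81) = 0.5483 m


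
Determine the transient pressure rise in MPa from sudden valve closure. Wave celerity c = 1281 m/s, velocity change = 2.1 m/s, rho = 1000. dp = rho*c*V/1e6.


dp = 1000 * 1281 * 2.1 / 1e6 = 2.6901 MPa


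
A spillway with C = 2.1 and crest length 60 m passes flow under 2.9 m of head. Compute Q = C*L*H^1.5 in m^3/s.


Q = 2.1 * 60 * 2.9^1.5 = 622.2538 m^3/s


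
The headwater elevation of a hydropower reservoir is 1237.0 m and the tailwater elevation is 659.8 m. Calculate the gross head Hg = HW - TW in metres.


Hg = 1237.0 - 659.8 = 577.2000 m


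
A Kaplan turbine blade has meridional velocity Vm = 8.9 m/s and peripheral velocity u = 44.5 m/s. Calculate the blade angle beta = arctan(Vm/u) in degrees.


beta = arctan(8.9 / 44.5) = 11.3099 degrees


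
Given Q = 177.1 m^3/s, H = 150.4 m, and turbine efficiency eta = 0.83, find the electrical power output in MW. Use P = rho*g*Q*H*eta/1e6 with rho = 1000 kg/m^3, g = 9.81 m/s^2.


P = 1000 * 9.81 * 177.1 * 150.4 * 0.83 / 1e6 = 216.8770 MW


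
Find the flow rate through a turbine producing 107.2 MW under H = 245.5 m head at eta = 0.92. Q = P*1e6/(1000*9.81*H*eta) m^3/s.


Q = 107.2 * 1e6 / (1000 * 9.81 * 245.5 * 0.92) = 48.3823 m^3/s


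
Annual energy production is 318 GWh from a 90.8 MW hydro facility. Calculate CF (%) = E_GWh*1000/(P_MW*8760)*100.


CF = 318 * 1000 / (90.8 * 8760) * 100 = 39.9795 %


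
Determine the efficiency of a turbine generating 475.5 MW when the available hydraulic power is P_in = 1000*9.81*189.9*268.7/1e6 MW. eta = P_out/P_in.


P_in = 1000 * 9.81 * 189.9 * 268.7 / 1e6 = 500.5663 MW
eta = 475.5 / 500.5663 = 0.9499


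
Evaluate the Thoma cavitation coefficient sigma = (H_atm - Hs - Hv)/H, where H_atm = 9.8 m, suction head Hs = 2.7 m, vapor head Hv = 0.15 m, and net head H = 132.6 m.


sigma = (9.8 - 2.7 - 0.15) / 132.6 = 0.0524


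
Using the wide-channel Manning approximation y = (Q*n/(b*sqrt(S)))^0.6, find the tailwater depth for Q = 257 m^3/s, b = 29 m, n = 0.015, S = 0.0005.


y = (257 * 0.015 / (29 * 0.0005^0.5))^0.6 = 2.9140 m


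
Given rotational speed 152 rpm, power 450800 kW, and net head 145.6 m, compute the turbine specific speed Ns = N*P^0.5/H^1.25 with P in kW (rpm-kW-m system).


Ns = 152 * 450800^0.5 / 145.6^1.25 = 201.7827


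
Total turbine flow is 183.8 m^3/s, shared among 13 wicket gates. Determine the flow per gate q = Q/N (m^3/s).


q = 183.8 / 13 = 14.1385 m^3/s


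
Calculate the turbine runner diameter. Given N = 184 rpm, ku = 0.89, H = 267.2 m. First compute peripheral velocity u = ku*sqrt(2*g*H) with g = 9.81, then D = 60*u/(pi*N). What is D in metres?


u = 0.89 * sqrt(2*9.81*267.2) = 64.4403 m/s
D = 60 * 64.4403 / (pi * 184) = 6.6887 m


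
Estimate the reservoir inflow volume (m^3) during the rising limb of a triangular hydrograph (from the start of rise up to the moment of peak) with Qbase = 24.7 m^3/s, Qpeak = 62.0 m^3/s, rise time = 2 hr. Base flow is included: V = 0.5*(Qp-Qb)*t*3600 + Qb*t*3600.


V = 0.5*(62.0 - 24.7)*2*3600 + 24.7*2*3600 = 312120.0000 m^3


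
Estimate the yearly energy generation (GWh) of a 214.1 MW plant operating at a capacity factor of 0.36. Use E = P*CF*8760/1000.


E = 214.1 * 0.36 * 8760 / 1000 = 675.1858 GWh


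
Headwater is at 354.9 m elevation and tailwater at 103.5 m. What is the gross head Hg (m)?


Hg = 354.9 - 103.5 = 251.4000 m


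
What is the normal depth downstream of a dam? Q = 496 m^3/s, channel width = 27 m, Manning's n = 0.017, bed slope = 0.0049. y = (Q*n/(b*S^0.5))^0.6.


y = (496 * 0.017 / (27 * 0.0049^0.5))^0.6 = 2.4529 m


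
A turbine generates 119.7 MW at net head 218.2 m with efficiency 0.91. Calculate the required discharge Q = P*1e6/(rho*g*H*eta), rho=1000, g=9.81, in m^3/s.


Q = 119.7 * 1e6 / (1000 * 9.81 * 218.2 * 0.91) = 61.4510 m^3/s


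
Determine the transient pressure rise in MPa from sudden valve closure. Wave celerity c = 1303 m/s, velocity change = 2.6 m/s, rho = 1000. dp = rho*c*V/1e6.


dp = 1000 * 1303 * 2.6 / 1e6 = 3.3878 MPa


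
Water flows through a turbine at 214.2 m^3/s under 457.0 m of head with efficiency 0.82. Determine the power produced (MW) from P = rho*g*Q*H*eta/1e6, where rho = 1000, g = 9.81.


P = 1000 * 9.81 * 214.2 * 457.0 * 0.82 / 1e6 = 787.4419 MW


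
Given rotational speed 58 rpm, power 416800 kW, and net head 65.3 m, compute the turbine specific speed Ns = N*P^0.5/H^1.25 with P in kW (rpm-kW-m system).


Ns = 58 * 416800^0.5 / 65.3^1.25 = 201.7207


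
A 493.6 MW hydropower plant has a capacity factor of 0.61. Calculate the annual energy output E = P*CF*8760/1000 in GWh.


E = 493.6 * 0.61 * 8760 / 1000 = 2637.6010 GWh


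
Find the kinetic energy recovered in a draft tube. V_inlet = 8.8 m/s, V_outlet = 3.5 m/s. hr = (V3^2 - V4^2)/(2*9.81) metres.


hr = (8.8^2 - 3.5^2) / (2*9.81) = 3.3226 m


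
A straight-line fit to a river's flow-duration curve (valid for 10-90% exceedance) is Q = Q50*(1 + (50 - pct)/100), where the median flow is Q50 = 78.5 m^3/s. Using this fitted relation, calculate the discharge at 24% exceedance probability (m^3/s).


Q = 78.5 * (1 + (50 - 24)/100) = 98.9100 m^3/s


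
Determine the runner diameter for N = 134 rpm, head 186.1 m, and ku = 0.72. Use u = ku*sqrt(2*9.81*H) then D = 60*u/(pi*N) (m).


u = 0.72 * sqrt(2*9.81*186.1) = 43.5066 m/s
D = 60 * 43.5066 / (pi * 134) = 6.2009 m


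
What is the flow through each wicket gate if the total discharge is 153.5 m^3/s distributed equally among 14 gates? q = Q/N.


q = 153.5 / 14 = 10.9643 m^3/s


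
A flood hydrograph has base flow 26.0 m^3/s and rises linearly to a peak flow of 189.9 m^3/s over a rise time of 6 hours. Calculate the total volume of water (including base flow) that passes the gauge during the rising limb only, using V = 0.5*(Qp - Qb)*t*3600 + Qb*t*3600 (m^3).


V = 0.5*(189.9 - 26.0)*6*3600 + 26.0*6*3600 = 2.3317e+06 m^3


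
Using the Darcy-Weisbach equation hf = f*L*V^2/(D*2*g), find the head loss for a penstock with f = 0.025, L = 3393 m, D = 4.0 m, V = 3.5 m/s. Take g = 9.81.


hf = 0.025 * 3393 * 3.5^2 / (4.0 * 2 * 9.81) = 13.2404 m


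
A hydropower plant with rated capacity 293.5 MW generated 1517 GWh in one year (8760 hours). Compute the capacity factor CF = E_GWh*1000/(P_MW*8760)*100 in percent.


CF = 1517 * 1000 / (293.5 * 8760) * 100 = 59.0029 %


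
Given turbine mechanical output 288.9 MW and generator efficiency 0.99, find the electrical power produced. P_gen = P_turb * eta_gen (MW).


P_gen = 288.9 * 0.99 = 286.0110 MW


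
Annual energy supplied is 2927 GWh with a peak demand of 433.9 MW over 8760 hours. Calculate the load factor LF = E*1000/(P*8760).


LF = 2927 * 1000 / (433.9 * 8760) = 0.7701


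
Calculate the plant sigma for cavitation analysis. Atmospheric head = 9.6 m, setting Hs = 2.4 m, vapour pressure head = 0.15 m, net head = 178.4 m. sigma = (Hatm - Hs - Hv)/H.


sigma = (9.6 - 2.4 - 0.15) / 178.4 = 0.0395


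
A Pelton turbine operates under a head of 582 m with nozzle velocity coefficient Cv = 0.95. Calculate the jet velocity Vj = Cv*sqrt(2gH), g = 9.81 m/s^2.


Vj = 0.95 * sqrt(2*9.81*582) = 101.5160 m/s


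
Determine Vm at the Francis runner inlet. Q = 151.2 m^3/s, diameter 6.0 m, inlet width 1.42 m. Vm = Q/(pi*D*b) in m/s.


Vm = 151.2 / (pi * 6.0 * 1.42) = 5.6489 m/s


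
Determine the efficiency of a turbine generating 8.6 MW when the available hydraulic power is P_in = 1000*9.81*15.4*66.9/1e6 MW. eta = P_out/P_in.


P_in = 1000 * 9.81 * 15.4 * 66.9 / 1e6 = 10.1069 MW
eta = 8.6 / 10.1069 = 0.8509


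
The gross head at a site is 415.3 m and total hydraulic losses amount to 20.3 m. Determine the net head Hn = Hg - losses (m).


Hn = 415.3 - 20.3 = 395.0000 m


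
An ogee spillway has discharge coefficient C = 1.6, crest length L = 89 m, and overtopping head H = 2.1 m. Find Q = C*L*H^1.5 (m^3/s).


Q = 1.6 * 89 * 2.1^1.5 = 433.3501 m^3/s


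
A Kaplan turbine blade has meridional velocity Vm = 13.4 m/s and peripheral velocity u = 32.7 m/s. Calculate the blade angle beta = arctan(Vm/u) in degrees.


beta = arctan(13.4 / 32.7) = 22.2831 degrees


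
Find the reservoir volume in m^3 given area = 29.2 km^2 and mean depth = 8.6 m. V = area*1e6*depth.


V = 29.2 * 1e6 * 8.6 = 2.5112e+08 m^3


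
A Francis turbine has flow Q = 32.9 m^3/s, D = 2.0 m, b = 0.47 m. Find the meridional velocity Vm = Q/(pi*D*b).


Vm = 32.9 / (pi * 2.0 * 0.47) = 11.1408 m/s


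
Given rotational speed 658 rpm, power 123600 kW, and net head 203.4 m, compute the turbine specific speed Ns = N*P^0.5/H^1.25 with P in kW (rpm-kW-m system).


Ns = 658 * 123600^0.5 / 203.4^1.25 = 301.1594


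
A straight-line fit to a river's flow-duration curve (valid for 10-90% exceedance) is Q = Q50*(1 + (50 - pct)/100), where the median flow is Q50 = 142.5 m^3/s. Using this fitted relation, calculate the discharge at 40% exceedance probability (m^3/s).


Q = 142.5 * (1 + (50 - 40)/100) = 156.7500 m^3/s


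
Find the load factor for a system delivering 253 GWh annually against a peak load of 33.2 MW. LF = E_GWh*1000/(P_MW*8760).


LF = 253 * 1000 / (33.2 * 8760) = 0.8699


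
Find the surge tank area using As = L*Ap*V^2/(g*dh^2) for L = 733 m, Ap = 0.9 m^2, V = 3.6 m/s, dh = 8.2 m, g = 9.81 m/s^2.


As = 733 * 0.9 * 3.6^2 / (9.81 * 8.2^2) = 12.9615 m^2


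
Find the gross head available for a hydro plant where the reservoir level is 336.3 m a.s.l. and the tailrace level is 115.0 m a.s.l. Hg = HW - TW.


Hg = 336.3 - 115.0 = 221.3000 m


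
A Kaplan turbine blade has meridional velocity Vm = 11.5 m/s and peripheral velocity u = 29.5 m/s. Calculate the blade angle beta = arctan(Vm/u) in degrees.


beta = arctan(11.5 / 29.5) = 21.2974 degrees


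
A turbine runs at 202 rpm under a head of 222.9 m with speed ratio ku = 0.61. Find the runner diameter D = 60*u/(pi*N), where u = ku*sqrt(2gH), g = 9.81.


u = 0.61 * sqrt(2*9.81*222.9) = 40.3399 m/s
D = 60 * 40.3399 / (pi * 202) = 3.8140 m


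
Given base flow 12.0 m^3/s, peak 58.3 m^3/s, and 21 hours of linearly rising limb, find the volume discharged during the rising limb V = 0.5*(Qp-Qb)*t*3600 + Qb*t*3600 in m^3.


V = 0.5*(58.3 - 12.0)*21*3600 + 12.0*21*3600 = 2.6573e+06 m^3


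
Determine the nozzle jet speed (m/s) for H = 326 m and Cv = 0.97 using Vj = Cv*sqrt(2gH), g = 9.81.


Vj = 0.97 * sqrt(2*9.81*326) = 77.5765 m/s


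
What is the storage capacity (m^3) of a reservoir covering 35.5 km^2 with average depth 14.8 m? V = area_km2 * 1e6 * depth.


V = 35.5 * 1e6 * 14.8 = 5.2540e+08 m^3


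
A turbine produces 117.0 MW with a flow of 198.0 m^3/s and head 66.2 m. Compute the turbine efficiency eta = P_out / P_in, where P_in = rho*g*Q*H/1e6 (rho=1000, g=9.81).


P_in = 1000 * 9.81 * 198.0 * 66.2 / 1e6 = 128.5856 MW
eta = 117.0 / 128.5856 = 0.9099


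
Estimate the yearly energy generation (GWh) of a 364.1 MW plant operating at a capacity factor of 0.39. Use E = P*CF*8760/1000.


E = 364.1 * 0.39 * 8760 / 1000 = 1243.9112 GWh


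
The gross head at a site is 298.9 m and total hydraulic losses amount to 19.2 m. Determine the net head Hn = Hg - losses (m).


Hn = 298.9 - 19.2 = 279.7000 m


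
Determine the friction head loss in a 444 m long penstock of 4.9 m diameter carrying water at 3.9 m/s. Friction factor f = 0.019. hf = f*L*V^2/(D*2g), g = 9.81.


hf = 0.019 * 444 * 3.9^2 / (4.9 * 2 * 9.81) = 1.3347 m


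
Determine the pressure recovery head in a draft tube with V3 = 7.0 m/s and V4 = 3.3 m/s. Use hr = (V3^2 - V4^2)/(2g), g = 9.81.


hr = (7.0^2 - 3.3^2) / (2*9.81) = 1.9424 m


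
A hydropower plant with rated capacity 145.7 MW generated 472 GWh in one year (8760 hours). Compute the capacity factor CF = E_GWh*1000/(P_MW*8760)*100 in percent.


CF = 472 * 1000 / (145.7 * 8760) * 100 = 36.9810 %


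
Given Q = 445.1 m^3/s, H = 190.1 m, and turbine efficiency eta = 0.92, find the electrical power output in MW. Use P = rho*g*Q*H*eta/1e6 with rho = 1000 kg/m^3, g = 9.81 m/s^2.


P = 1000 * 9.81 * 445.1 * 190.1 * 0.92 / 1e6 = 763.6539 MW


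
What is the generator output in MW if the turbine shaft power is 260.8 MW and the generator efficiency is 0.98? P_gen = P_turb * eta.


P_gen = 260.8 * 0.98 = 255.5840 MW


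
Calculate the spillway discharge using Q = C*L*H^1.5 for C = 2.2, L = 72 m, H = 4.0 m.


Q = 2.2 * 72 * 4.0^1.5 = 1267.2000 m^3/s


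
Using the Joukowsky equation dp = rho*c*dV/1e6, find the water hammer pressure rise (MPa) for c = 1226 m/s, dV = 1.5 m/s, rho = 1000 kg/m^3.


dp = 1000 * 1226 * 1.5 / 1e6 = 1.8390 MPa


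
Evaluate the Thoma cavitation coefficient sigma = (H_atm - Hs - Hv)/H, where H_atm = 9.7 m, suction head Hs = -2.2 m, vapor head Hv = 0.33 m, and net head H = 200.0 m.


sigma = (9.7 - (-2.2) - 0.33) / 200.0 = 0.0578


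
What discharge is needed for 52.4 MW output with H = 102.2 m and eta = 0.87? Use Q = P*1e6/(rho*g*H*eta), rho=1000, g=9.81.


Q = 52.4 * 1e6 / (1000 * 9.81 * 102.2 * 0.87) = 60.0748 m^3/s


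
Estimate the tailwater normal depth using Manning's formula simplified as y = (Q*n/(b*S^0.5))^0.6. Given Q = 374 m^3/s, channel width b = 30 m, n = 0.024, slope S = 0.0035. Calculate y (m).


y = (374 * 0.024 / (30 * 0.0035^0.5))^0.6 = 2.6446 m


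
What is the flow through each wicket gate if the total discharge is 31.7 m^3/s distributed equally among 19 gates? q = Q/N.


q = 31.7 / 19 = 1.6684 m^3/s


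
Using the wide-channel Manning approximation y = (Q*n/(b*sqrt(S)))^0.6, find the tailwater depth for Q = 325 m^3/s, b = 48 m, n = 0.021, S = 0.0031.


y = (325 * 0.021 / (48 * 0.0031^0.5))^0.6 = 1.7551 m


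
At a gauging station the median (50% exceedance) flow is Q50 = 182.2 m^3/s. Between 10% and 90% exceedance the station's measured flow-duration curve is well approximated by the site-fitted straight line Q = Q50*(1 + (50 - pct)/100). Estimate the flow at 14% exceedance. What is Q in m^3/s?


Q = 182.2 * (1 + (50 - 14)/100) = 247.7920 m^3/s


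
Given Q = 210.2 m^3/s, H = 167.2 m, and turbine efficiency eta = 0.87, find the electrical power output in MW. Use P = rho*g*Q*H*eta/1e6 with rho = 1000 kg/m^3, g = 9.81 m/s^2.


P = 1000 * 9.81 * 210.2 * 167.2 * 0.87 / 1e6 = 299.9558 MW


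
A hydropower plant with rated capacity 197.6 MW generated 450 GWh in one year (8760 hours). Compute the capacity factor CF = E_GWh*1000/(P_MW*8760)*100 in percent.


CF = 450 * 1000 / (197.6 * 8760) * 100 = 25.9969 %


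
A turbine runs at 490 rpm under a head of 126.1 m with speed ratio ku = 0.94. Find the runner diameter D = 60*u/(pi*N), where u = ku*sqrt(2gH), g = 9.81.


u = 0.94 * sqrt(2*9.81*126.1) = 46.7557 m/s
D = 60 * 46.7557 / (pi * 490) = 1.8224 m


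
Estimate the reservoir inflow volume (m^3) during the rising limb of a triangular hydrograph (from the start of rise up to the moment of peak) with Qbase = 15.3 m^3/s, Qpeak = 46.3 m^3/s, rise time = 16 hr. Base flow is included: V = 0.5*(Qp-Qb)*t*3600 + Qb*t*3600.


V = 0.5*(46.3 - 15.3)*16*3600 + 15.3*16*3600 = 1.7741e+06 m^3


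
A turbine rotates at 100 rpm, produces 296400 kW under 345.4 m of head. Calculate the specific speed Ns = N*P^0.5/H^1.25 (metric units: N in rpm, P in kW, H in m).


Ns = 100 * 296400^0.5 / 345.4^1.25 = 36.5625


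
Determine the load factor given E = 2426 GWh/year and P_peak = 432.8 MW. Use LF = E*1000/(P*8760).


LF = 2426 * 1000 / (432.8 * 8760) = 0.6399


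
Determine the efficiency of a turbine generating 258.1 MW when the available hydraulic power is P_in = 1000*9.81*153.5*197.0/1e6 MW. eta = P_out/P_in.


P_in = 1000 * 9.81 * 153.5 * 197.0 / 1e6 = 296.6495 MW
eta = 258.1 / 296.6495 = 0.8701


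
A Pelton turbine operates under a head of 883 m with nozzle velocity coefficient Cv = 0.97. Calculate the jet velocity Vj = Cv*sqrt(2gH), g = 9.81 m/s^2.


Vj = 0.97 * sqrt(2*9.81*883) = 127.6737 m/s


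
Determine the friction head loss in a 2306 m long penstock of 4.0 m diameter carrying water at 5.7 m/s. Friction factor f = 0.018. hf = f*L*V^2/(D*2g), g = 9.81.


hf = 0.018 * 2306 * 5.7^2 / (4.0 * 2 * 9.81) = 17.1839 m


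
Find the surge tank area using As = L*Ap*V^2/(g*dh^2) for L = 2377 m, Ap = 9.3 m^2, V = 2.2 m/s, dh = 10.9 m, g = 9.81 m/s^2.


As = 2377 * 9.3 * 2.2^2 / (9.81 * 10.9^2) = 91.7985 m^2


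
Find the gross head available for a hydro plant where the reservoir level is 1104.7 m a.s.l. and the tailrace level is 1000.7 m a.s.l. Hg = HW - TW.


Hg = 1104.7 - 1000.7 = 104.0000 m


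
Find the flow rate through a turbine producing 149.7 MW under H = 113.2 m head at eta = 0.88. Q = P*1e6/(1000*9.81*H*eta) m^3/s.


Q = 149.7 * 1e6 / (1000 * 9.81 * 113.2 * 0.88) = 153.1876 m^3/s


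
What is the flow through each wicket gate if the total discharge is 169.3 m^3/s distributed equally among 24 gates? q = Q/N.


q = 169.3 / 24 = 7.0542 m^3/s


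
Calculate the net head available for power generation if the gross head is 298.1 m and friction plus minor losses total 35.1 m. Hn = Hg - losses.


Hn = 298.1 - 35.1 = 263.0000 m


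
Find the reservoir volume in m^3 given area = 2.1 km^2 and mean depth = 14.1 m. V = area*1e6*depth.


V = 2.1 * 1e6 * 14.1 = 2.9610e+07 m^3


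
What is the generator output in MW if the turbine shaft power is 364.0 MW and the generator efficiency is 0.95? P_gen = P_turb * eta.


P_gen = 364.0 * 0.95 = 345.8000 MW


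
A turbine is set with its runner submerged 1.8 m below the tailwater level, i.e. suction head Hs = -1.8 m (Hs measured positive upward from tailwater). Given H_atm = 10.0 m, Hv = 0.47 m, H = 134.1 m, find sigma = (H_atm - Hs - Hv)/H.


sigma = (10.0 - (-1.8) - 0.47) / 134.1 = 0.0845


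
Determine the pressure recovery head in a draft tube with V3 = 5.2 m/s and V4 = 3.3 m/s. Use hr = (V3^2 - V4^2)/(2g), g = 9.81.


hr = (5.2^2 - 3.3^2) / (2*9.81) = 0.8231 m


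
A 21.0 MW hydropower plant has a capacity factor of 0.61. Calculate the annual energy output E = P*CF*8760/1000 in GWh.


E = 21.0 * 0.61 * 8760 / 1000 = 112.2156 GWh


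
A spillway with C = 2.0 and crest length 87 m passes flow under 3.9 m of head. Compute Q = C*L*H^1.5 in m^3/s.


Q = 2.0 * 87 * 3.9^1.5 = 1340.1276 m^3/s


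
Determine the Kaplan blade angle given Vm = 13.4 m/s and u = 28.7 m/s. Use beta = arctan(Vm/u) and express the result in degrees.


beta = arctan(13.4 / 28.7) = 25.0278 degrees


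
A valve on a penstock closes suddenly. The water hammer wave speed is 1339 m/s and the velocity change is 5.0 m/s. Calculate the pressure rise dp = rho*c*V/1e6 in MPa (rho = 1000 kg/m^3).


dp = 1000 * 1339 * 5.0 / 1e6 = 6.6950 MPa


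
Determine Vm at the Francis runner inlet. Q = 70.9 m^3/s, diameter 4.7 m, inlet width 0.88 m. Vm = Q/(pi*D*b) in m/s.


Vm = 70.9 / (pi * 4.7 * 0.88) = 5.4565 m/s


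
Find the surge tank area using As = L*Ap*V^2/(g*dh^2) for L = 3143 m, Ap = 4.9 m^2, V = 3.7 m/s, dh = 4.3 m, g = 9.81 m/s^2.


As = 3143 * 4.9 * 3.7^2 / (9.81 * 4.3^2) = 1162.3529 m^2


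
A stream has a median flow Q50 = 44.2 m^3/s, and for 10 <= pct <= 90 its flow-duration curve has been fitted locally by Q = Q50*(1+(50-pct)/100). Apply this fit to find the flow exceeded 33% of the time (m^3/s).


Q = 44.2 * (1 + (50 - 33)/100) = 51.7140 m^3/s


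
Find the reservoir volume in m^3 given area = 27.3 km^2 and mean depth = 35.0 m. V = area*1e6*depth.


V = 27.3 * 1e6 * 35.0 = 9.5550e+08 m^3


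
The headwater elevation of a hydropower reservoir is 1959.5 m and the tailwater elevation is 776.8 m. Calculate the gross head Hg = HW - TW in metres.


Hg = 1959.5 - 776.8 = 1182.7000 m


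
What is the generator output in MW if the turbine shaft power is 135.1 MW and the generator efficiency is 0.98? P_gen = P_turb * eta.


P_gen = 135.1 * 0.98 = 132.3980 MW


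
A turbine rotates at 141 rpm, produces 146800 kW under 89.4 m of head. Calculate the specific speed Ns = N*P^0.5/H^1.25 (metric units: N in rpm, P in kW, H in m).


Ns = 141 * 146800^0.5 / 89.4^1.25 = 196.5216


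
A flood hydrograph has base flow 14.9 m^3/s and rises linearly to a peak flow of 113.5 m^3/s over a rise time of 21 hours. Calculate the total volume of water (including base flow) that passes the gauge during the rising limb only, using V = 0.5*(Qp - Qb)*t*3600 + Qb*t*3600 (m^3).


V = 0.5*(113.5 - 14.9)*21*3600 + 14.9*21*3600 = 4.8535e+06 m^3


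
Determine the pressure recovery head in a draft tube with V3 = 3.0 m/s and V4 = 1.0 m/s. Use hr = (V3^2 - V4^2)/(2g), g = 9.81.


hr = (3.0^2 - 1.0^2) / (2*9.81) = 0.4077 m


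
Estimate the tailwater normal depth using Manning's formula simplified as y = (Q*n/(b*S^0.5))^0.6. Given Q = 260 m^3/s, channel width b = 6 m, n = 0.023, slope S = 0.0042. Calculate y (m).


y = (260 * 0.023 / (6 * 0.0042^0.5))^0.6 = 5.1541 m


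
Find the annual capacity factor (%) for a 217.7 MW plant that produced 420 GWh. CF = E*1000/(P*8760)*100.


CF = 420 * 1000 / (217.7 * 8760) * 100 = 22.0235 %


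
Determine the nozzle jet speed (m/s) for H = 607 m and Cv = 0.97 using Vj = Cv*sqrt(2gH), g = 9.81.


Vj = 0.97 * sqrt(2*9.81*607) = 105.8560 m/s


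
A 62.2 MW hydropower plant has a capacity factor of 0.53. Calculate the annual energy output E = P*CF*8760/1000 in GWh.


E = 62.2 * 0.53 * 8760 / 1000 = 288.7822 GWh


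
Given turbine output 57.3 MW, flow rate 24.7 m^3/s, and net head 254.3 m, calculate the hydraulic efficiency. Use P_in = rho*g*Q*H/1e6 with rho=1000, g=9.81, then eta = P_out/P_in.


P_in = 1000 * 9.81 * 24.7 * 254.3 / 1e6 = 61.6187 MW
eta = 57.3 / 61.6187 = 0.9299


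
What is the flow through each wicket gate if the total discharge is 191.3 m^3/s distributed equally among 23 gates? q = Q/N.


q = 191.3 / 23 = 8.3174 m^3/s


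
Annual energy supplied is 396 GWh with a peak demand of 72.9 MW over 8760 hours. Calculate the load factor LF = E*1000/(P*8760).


LF = 396 * 1000 / (72.9 * 8760) = 0.6201


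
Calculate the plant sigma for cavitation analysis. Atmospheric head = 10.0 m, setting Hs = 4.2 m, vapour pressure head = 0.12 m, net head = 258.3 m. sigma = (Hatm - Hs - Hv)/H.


sigma = (10.0 - 4.2 - 0.12) / 258.3 = 0.0220


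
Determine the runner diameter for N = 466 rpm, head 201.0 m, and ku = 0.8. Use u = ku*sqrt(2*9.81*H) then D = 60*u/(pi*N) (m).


u = 0.8 * sqrt(2*9.81*201.0) = 50.2386 m/s
D = 60 * 50.2386 / (pi * 466) = 2.0590 m


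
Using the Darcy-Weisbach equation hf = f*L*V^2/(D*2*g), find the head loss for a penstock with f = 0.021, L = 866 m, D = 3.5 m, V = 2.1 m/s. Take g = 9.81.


hf = 0.021 * 866 * 2.1^2 / (3.5 * 2 * 9.81) = 1.1679 m


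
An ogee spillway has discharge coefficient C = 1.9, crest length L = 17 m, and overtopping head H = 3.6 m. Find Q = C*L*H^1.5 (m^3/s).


Q = 1.9 * 17 * 3.6^1.5 = 220.6258 m^3/s


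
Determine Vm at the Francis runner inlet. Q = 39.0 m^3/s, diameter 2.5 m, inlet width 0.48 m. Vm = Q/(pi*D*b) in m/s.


Vm = 39.0 / (pi * 2.5 * 0.48) = 10.3451 m/s


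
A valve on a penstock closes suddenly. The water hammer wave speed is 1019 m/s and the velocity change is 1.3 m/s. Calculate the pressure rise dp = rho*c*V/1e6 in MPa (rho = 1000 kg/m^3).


dp = 1000 * 1019 * 1.3 / 1e6 = 1.3247 MPa


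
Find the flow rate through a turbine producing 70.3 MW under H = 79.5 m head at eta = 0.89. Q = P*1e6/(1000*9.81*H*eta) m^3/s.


Q = 70.3 * 1e6 / (1000 * 9.81 * 79.5 * 0.89) = 101.2813 m^3/s


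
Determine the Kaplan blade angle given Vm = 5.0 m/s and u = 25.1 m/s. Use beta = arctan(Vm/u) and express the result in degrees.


beta = arctan(5.0 / 25.1) = 11.2660 degrees


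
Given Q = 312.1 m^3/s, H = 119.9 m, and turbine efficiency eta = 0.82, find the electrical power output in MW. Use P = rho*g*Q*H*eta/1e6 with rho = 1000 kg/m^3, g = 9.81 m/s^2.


P = 1000 * 9.81 * 312.1 * 119.9 * 0.82 / 1e6 = 301.0203 MW


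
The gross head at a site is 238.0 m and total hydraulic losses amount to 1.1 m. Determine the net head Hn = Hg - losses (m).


Hn = 238.0 - 1.1 = 236.9000 m


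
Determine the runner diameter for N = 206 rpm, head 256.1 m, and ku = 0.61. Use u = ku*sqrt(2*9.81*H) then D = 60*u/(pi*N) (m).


u = 0.61 * sqrt(2*9.81*256.1) = 43.2398 m/s
D = 60 * 43.2398 / (pi * 206) = 4.0088 m


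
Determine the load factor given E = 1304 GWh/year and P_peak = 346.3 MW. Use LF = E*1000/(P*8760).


LF = 1304 * 1000 / (346.3 * 8760) = 0.4299


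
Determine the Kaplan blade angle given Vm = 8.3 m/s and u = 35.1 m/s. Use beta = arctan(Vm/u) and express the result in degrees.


beta = arctan(8.3 / 35.1) = 13.3042 degrees


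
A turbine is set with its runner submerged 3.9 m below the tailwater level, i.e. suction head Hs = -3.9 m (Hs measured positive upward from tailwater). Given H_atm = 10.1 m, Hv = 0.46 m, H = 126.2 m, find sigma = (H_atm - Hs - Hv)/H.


sigma = (10.1 - (-3.9) - 0.46) / 126.2 = 0.1073


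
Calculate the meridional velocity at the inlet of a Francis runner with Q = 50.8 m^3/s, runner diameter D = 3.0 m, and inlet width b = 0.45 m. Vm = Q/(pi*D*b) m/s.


Vm = 50.8 / (pi * 3.0 * 0.45) = 11.9779 m/s


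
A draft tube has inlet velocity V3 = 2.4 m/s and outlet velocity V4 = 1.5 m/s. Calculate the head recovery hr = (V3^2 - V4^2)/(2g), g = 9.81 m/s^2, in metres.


hr = (2.4^2 - 1.5^2) / (2*9.81) = 0.1789 m


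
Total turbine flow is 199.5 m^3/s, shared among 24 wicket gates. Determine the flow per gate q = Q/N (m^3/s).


q = 199.5 / 24 = 8.3125 m^3/s


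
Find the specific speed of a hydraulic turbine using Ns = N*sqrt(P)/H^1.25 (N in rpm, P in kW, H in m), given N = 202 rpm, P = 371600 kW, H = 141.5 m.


Ns = 202 * 371600^0.5 / 141.5^1.25 = 252.3153


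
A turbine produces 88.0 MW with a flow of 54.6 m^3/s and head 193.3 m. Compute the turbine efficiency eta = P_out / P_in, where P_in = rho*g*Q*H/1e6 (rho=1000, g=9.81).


P_in = 1000 * 9.81 * 54.6 * 193.3 / 1e6 = 103.5365 MW
eta = 88.0 / 103.5365 = 0.8499


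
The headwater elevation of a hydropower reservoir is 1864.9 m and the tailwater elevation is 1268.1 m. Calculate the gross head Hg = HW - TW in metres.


Hg = 1864.9 - 1268.1 = 596.8000 m


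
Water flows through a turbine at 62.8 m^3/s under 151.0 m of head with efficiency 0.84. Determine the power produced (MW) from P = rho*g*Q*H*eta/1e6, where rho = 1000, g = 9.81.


P = 1000 * 9.81 * 62.8 * 151.0 * 0.84 / 1e6 = 78.1421 MW


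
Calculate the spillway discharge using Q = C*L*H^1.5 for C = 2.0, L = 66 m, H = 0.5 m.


Q = 2.0 * 66 * 0.5^1.5 = 46.6690 m^3/s


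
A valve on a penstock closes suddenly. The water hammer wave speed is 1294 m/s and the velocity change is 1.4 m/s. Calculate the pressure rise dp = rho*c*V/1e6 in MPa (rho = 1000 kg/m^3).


dp = 1000 * 1294 * 1.4 / 1e6 = 1.8116 MPa


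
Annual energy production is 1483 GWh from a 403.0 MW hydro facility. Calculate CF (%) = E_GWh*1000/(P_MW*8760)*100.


CF = 1483 * 1000 / (403.0 * 8760) * 100 = 42.0080 %


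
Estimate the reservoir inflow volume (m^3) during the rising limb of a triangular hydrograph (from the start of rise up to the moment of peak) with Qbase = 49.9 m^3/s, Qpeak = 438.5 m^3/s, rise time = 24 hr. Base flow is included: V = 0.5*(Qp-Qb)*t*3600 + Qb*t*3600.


V = 0.5*(438.5 - 49.9)*24*3600 + 49.9*24*3600 = 2.1099e+07 m^3


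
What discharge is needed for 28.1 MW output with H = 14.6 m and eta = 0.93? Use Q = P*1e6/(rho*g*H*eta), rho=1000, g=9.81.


Q = 28.1 * 1e6 / (1000 * 9.81 * 14.6 * 0.93) = 210.9607 m^3/s


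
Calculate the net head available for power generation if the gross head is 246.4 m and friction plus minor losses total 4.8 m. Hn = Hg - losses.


Hn = 246.4 - 4.8 = 241.6000 m


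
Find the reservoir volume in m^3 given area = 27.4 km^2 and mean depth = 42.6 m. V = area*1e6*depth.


V = 27.4 * 1e6 * 42.6 = 1.1672e+09 m^3


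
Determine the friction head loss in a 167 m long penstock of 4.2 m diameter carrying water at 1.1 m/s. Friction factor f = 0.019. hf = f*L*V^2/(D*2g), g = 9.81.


hf = 0.019 * 167 * 1.1^2 / (4.2 * 2 * 9.81) = 0.0466 m


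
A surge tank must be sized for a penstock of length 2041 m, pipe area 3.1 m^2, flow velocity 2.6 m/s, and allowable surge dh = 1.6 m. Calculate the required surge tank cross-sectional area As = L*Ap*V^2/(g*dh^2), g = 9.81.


As = 2041 * 3.1 * 2.6^2 / (9.81 * 1.6^2) = 1703.1089 m^2


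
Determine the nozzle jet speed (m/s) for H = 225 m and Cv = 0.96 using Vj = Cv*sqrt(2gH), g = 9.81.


Vj = 0.96 * sqrt(2*9.81*225) = 63.7840 m/s


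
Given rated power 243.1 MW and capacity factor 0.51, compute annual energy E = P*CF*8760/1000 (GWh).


E = 243.1 * 0.51 * 8760 / 1000 = 1086.0736 GWh


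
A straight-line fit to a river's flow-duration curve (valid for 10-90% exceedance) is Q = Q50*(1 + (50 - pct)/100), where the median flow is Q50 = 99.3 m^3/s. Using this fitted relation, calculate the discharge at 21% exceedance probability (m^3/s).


Q = 99.3 * (1 + (50 - 21)/100) = 128.0970 m^3/s


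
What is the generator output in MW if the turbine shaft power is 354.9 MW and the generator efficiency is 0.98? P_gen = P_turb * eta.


P_gen = 354.9 * 0.98 = 347.8020 MW


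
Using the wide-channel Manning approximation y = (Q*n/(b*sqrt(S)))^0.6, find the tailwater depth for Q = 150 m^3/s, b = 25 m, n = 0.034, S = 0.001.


y = (150 * 0.034 / (25 * 0.001^0.5))^0.6 = 3.0604 m


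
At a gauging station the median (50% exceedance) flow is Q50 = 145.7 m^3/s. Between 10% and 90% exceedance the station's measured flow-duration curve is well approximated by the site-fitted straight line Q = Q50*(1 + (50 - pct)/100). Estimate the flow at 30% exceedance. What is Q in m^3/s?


Q = 145.7 * (1 + (50 - 30)/100) = 174.8400 m^3/s


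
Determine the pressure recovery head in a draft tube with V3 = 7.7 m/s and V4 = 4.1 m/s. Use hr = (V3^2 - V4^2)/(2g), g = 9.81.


hr = (7.7^2 - 4.1^2) / (2*9.81) = 2.1651 m


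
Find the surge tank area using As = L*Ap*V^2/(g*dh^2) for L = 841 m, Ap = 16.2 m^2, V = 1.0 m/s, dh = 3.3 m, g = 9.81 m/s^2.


As = 841 * 16.2 * 1.0^2 / (9.81 * 3.3^2) = 127.5305 m^2


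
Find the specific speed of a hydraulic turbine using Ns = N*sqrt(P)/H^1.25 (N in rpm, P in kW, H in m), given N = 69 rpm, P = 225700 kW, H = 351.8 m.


Ns = 69 * 225700^0.5 / 351.8^1.25 = 21.5152


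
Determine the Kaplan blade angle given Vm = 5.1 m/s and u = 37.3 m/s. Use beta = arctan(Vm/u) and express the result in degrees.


beta = arctan(5.1 / 37.3) = 7.7857 degrees


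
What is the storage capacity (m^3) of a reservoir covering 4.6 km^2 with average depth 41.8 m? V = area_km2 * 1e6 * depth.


V = 4.6 * 1e6 * 41.8 = 1.9228e+08 m^3


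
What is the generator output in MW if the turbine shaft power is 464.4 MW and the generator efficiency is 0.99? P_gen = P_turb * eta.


P_gen = 464.4 * 0.99 = 459.7560 MW


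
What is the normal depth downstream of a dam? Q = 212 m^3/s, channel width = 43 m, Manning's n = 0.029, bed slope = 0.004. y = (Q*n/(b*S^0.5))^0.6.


y = (212 * 0.029 / (43 * 0.004^0.5))^0.6 = 1.6313 m


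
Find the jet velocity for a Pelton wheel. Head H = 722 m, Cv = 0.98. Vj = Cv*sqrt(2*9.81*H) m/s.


Vj = 0.98 * sqrt(2*9.81*722) = 116.6391 m/s


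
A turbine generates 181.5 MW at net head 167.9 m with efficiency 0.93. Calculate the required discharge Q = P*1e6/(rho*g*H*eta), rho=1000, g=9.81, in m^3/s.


Q = 181.5 * 1e6 / (1000 * 9.81 * 167.9 * 0.93) = 118.4879 m^3/s
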